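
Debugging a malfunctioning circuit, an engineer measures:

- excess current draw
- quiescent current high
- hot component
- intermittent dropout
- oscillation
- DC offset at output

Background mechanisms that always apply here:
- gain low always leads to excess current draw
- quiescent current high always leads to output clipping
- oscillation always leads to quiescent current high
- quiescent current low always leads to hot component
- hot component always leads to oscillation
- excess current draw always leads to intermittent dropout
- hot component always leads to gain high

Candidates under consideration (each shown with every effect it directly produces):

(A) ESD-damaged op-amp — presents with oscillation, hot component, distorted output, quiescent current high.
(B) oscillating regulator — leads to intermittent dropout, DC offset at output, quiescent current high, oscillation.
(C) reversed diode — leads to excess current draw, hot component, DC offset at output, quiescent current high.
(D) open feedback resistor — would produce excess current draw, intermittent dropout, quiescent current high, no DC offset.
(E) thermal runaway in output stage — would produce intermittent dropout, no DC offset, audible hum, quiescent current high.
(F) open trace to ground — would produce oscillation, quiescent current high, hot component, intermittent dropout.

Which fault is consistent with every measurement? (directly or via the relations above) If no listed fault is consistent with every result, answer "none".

Checking each candidate against the observations:
(A) ESD-damaged op-amp — excess current draw NO; quiescent current high yes; hot component yes; intermittent dropout NO; oscillation yes; DC offset at output NO
(B) oscillating regulator — excess current draw NO; quiescent current high yes; hot component NO; intermittent dropout yes; oscillation yes; DC offset at output yes
(C) reversed diode — accounts for every observation (intermittent dropout via excess current draw → intermittent dropout)
(D) open feedback resistor — fails on hot component, oscillation, DC offset at output (predicts no DC offset, not DC offset at output)
(E) thermal runaway in output stage — excess current draw NO; quiescent current high yes; hot component NO; intermittent dropout yes; oscillation NO; DC offset at output NO
(F) open trace to ground — excess current draw NO; quiescent current high yes; hot component yes; intermittent dropout yes; oscillation yes; DC offset at output NO
(C) alone accounts for all the evidence.

C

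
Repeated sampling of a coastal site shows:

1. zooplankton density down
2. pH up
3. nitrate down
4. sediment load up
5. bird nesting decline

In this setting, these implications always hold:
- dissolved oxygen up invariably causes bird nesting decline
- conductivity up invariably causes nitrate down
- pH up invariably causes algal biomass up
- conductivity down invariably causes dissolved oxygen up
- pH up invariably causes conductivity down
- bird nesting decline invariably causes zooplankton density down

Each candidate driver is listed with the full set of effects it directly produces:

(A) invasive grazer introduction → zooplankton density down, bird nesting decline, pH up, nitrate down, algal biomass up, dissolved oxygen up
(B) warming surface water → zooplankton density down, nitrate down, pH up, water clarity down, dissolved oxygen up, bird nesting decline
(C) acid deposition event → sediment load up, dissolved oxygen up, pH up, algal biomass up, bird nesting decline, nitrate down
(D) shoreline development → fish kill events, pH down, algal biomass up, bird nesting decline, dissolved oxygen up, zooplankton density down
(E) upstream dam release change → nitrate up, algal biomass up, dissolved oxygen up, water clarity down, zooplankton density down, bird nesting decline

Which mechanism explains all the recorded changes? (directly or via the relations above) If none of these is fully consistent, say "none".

For each candidate, compare predicted effects to what was observed:
(A) invasive grazer introduction — zooplankton density down match; pH up match; nitrate down match; sediment load up miss; bird nesting decline match
(B) warming surface water — does not account for sediment load up
(C) acid deposition event — zooplankton density down match (by bird nesting decline → zooplankton density down); pH up match; nitrate down match; sediment load up match; bird nesting decline match
(D) shoreline development — zooplankton density down match; pH up miss; nitrate down miss; sediment load up miss; bird nesting decline match
(E) upstream dam release change — zooplankton density down match; pH up miss; nitrate down miss; sediment load up miss; bird nesting decline match
Only (C) is consistent with every observation.

C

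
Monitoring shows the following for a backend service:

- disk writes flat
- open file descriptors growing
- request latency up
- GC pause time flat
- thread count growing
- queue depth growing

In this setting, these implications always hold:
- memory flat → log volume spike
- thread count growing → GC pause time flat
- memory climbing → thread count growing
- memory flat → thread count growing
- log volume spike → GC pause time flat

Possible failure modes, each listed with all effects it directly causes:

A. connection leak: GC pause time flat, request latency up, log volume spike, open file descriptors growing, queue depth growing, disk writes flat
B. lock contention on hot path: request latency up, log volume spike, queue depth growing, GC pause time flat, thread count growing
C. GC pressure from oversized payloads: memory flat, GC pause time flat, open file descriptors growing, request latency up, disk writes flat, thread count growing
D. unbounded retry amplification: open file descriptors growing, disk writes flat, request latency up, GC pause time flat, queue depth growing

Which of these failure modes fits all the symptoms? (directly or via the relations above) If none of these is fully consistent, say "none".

Testing each hypothesis:
(A) connection leak — disk writes flat ✓; open file descriptors growing ✓; request latency up ✓; GC pause time flat ✓; thread count growing ✗; queue depth growing ✓
(B) lock contention on hot path — does not account for disk writes flat, open file descriptors growing
(C) GC pressure from oversized payloads — disk writes flat ✓; open file descriptors growing ✓; request latency up ✓; GC pause time flat ✓; thread count growing ✓; queue depth growing ✗
(D) unbounded retry amplification — disk writes flat ✓; open file descriptors growing ✓; request latency up ✓; GC pause time flat ✓; thread count growing ✗; queue depth growing ✓
None of the listed candidates fits everything.

none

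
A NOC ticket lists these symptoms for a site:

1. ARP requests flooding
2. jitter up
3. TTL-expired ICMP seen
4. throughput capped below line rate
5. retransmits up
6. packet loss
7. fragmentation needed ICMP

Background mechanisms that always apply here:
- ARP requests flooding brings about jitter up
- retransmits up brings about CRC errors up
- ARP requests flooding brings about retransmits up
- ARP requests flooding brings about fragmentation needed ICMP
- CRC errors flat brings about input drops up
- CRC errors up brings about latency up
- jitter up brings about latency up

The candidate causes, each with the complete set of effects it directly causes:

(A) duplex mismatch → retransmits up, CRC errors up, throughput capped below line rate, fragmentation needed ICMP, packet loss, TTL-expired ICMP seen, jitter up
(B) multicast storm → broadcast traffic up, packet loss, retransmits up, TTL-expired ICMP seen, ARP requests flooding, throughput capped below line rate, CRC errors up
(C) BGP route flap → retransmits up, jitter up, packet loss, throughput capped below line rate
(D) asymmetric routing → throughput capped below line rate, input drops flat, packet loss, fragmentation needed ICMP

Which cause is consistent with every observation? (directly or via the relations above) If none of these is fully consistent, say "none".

Checking each candidate against the observations:
(A) duplex mismatch — does not account for ARP requests flooding
(B) multicast storm — accounts for every observation (jitter up via ARP requests flooding → jitter up)
(C) BGP route flap — does not account for ARP requests flooding, TTL-expired ICMP seen, fragmentation needed ICMP
(D) asymmetric routing — does not account for ARP requests flooding, jitter up, TTL-expired ICMP seen, retransmits up
(B) alone accounts for all the evidence.

B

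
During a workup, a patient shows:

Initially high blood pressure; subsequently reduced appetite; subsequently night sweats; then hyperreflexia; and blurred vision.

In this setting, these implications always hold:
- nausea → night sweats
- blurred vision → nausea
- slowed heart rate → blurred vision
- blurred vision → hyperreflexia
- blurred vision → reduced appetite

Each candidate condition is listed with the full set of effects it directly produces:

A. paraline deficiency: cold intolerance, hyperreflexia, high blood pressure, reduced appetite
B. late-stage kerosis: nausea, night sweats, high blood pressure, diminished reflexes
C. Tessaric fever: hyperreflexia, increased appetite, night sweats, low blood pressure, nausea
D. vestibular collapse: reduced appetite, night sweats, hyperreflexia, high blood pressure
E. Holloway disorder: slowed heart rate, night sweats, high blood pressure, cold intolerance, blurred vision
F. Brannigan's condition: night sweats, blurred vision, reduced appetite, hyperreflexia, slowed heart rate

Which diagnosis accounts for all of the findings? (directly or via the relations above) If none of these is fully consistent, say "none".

Per-candidate check:
(A) paraline deficiency — does not account for night sweats, blurred vision
(B) late-stage kerosis — high blood pressure +; reduced appetite -; night sweats +; hyperreflexia -; blurred vision -
(C) Tessaric fever — high blood pressure -; reduced appetite -; night sweats +; hyperreflexia +; blurred vision -
(D) vestibular collapse — high blood pressure +; reduced appetite +; night sweats +; hyperreflexia +; blurred vision -
(E) Holloway disorder — accounts for every observation (reduced appetite through blurred vision → reduced appetite)
(F) Brannigan's condition — high blood pressure -; reduced appetite +; night sweats +; hyperreflexia +; blurred vision +
Only (E) is consistent with every observation.

E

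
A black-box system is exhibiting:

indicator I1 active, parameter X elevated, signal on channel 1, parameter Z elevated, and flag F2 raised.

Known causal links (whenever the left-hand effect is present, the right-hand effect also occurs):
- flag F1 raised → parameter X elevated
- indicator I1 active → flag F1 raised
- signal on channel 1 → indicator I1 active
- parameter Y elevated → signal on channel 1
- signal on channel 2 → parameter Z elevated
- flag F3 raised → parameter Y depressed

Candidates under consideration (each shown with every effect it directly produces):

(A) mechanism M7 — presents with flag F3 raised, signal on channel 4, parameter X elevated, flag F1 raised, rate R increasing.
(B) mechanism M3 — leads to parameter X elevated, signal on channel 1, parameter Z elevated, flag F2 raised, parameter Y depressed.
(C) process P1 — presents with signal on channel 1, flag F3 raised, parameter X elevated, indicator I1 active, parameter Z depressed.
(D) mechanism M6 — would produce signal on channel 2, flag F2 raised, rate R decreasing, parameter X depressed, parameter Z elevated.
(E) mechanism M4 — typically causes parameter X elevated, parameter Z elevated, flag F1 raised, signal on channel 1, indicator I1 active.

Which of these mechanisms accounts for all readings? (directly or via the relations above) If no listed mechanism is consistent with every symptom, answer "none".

For each candidate, compare predicted effects to what was observed:
(A) mechanism M7 — indicator I1 active ✗; parameter X elevated ✓; signal on channel 1 ✗; parameter Z elevated ✗; flag F2 raised ✗
(B) mechanism M3 — indicator I1 active ✓ (by signal on channel 1 → indicator I1 active); parameter X elevated ✓; signal on channel 1 ✓; parameter Z elevated ✓; flag F2 raised ✓
(C) process P1 — fails on parameter Z elevated, flag F2 raised (predicts parameter Z depressed, not parameter Z elevated)
(D) mechanism M6 — fails on indicator I1 active, parameter X elevated, signal on channel 1 (predicts parameter X depressed, not parameter X elevated)
(E) mechanism M4 — indicator I1 active ✓; parameter X elevated ✓; signal on channel 1 ✓; parameter Z elevated ✓; flag F2 raised ✗
(B) is the only candidate with no mismatches.

B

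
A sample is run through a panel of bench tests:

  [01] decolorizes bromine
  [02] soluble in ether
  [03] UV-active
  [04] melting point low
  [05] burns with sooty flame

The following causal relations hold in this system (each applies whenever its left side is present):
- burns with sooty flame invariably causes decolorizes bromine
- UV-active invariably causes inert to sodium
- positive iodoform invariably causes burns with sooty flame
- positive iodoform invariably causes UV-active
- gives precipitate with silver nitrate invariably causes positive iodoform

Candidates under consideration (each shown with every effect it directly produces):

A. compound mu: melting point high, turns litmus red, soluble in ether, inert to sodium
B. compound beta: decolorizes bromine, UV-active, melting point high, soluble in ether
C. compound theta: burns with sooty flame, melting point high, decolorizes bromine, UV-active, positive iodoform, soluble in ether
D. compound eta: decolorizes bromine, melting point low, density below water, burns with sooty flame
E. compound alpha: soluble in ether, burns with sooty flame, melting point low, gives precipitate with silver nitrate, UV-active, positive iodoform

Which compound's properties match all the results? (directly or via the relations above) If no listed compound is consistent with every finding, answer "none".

Checking each candidate against the observations:
(A) compound mu — decolorizes bromine miss; soluble in ether match; UV-active miss; melting point low miss; burns with sooty flame miss
(B) compound beta — fails on melting point low, burns with sooty flame (predicts melting point high, not melting point low)
(C) compound theta — fails on melting point low (predicts melting point high, not melting point low)
(D) compound eta — does not account for soluble in ether, UV-active
(E) compound alpha — decolorizes bromine match (via burns with sooty flame → decolorizes bromine); soluble in ether match; UV-active match; melting point low match; burns with sooty flame match
(E) alone accounts for all the evidence.

E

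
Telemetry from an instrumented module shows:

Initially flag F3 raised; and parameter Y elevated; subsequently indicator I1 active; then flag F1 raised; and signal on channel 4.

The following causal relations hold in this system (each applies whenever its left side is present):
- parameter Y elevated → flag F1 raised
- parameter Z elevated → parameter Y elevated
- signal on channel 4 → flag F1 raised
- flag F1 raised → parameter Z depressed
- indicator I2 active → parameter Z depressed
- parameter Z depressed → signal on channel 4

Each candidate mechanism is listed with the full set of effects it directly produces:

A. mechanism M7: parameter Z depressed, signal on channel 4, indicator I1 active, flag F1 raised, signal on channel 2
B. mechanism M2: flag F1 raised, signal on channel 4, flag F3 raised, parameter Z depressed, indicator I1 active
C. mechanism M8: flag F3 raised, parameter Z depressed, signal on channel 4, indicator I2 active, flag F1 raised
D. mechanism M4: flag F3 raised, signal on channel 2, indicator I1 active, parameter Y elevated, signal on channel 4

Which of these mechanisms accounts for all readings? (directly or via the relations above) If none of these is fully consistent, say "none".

D

For each candidate, compare predicted effects to what was observed:
(A) mechanism M7 — flag F3 raised miss; parameter Y elevated miss; indicator I1 active match; flag F1 raised match; signal on channel 4 match
(B) mechanism M2 — flag F3 raised match; parameter Y elevated miss; indicator I1 active match; flag F1 raised match; signal on channel 4 match
(C) mechanism M8 — does not account for parameter Y elevated, indicator I1 active
(D) mechanism M4 — flag F3 raised match; parameter Y elevated match; indicator I1 active match; flag F1 raised match (via signal on channel 4 → flag F1 raised); signal on channel 4 match
(D) is the only candidate with no mismatches.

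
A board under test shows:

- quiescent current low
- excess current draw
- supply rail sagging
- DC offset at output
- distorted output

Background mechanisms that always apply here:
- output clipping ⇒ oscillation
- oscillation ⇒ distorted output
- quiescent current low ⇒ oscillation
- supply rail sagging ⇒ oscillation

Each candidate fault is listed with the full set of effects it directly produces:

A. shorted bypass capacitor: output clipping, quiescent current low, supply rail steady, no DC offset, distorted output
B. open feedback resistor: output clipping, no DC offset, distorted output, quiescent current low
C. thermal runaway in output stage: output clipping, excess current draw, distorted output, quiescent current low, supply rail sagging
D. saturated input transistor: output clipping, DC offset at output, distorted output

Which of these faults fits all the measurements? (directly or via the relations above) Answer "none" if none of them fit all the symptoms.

none

Testing each hypothesis:
(A) shorted bypass capacitor — quiescent current low +; excess current draw -; supply rail sagging -; DC offset at output -; distorted output +
(B) open feedback resistor — fails on excess current draw, supply rail sagging, DC offset at output (predicts no DC offset, not DC offset at output)
(C) thermal runaway in output stage — quiescent current low +; excess current draw +; supply rail sagging +; DC offset at output -; distorted output +
(D) saturated input transistor — does not account for quiescent current low, excess current draw, supply rail sagging
None of the listed candidates fits everything.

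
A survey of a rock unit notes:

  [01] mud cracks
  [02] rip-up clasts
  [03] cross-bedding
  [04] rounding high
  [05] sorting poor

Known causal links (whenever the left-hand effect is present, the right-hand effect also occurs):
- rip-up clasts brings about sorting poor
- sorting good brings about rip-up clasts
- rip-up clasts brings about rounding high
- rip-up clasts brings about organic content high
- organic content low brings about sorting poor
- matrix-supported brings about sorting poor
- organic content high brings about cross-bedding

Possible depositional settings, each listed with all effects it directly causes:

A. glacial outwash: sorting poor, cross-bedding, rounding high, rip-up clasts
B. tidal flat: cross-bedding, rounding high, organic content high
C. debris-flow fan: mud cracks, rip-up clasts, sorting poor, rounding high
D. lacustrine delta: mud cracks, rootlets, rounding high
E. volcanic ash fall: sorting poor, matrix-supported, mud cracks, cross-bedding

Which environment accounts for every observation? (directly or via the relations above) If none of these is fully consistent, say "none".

C

Per-candidate check:
(A) glacial outwash — mud cracks NO; rip-up clasts yes; cross-bedding yes; rounding high yes; sorting poor yes
(B) tidal flat — mud cracks NO; rip-up clasts NO; cross-bedding yes; rounding high yes; sorting poor NO
(C) debris-flow fan — accounts for every observation (cross-bedding by rip-up clasts → organic content high → cross-bedding)
(D) lacustrine delta — mud cracks yes; rip-up clasts NO; cross-bedding NO; rounding high yes; sorting poor NO
(E) volcanic ash fall — does not account for rip-up clasts, rounding high
(C) is the only candidate with no mismatches.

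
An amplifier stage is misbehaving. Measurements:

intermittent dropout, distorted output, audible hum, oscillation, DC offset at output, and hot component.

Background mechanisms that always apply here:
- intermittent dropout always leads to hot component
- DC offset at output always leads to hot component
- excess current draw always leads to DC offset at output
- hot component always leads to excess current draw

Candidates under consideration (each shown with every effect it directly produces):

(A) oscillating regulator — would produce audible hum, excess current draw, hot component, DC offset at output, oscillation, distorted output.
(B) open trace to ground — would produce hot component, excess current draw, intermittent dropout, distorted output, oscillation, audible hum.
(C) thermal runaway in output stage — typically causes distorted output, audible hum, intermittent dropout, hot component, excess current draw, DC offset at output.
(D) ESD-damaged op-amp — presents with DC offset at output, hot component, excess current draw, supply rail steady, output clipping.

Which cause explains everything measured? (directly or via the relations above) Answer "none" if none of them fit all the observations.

B

Checking each candidate against the observations:
(A) oscillating regulator — intermittent dropout miss; distorted output match; audible hum match; oscillation match; DC offset at output match; hot component match
(B) open trace to ground — accounts for every observation (DC offset at output by excess current draw → DC offset at output)
(C) thermal runaway in output stage — intermittent dropout match; distorted output match; audible hum match; oscillation miss; DC offset at output match; hot component match
(D) ESD-damaged op-amp — intermittent dropout miss; distorted output miss; audible hum miss; oscillation miss; DC offset at output match; hot component match
Only (B) is consistent with every observation.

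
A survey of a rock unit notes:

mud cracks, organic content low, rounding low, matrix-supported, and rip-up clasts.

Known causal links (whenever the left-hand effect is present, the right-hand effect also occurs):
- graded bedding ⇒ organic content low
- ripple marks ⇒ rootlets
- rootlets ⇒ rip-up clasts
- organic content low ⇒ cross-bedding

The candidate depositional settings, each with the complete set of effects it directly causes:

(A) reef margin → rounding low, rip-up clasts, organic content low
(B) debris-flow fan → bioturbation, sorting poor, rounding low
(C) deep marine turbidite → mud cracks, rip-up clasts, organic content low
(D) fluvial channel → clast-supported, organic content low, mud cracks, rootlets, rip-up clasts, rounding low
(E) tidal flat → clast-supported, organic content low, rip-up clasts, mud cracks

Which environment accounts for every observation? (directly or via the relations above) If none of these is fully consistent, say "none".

none

Checking each candidate against the observations:
(A) reef margin — does not account for mud cracks, matrix-supported
(B) debris-flow fan — does not account for mud cracks, organic content low, matrix-supported, rip-up clasts
(C) deep marine turbidite — mud cracks ✓; organic content low ✓; rounding low ✗; matrix-supported ✗; rip-up clasts ✓
(D) fluvial channel — mud cracks ✓; organic content low ✓; rounding low ✓; matrix-supported ✗; rip-up clasts ✓
(E) tidal flat — mud cracks ✓; organic content low ✓; rounding low ✗; matrix-supported ✗; rip-up clasts ✓
No candidate is consistent with all observations.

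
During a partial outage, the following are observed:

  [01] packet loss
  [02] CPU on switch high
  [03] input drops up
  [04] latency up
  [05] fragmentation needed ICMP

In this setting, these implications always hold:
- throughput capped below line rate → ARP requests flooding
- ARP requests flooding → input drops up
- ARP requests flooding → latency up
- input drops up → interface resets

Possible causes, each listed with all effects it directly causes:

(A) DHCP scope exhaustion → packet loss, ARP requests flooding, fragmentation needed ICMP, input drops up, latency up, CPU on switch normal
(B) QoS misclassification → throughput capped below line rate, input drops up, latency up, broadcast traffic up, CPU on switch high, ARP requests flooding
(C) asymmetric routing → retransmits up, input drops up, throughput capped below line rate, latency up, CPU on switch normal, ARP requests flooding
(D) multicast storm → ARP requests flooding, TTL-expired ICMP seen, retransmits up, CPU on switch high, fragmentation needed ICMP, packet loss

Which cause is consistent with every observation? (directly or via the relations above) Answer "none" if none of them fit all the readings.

D

For each candidate, compare predicted effects to what was observed:
(A) DHCP scope exhaustion — fails on CPU on switch high (predicts CPU on switch normal, not CPU on switch high)
(B) QoS misclassification — packet loss NO; CPU on switch high yes; input drops up yes; latency up yes; fragmentation needed ICMP NO
(C) asymmetric routing — fails on packet loss, CPU on switch high, fragmentation needed ICMP (predicts CPU on switch normal, not CPU on switch high)
(D) multicast storm — accounts for every observation (input drops up via ARP requests flooding → input drops up)
(D) is the only candidate with no mismatches.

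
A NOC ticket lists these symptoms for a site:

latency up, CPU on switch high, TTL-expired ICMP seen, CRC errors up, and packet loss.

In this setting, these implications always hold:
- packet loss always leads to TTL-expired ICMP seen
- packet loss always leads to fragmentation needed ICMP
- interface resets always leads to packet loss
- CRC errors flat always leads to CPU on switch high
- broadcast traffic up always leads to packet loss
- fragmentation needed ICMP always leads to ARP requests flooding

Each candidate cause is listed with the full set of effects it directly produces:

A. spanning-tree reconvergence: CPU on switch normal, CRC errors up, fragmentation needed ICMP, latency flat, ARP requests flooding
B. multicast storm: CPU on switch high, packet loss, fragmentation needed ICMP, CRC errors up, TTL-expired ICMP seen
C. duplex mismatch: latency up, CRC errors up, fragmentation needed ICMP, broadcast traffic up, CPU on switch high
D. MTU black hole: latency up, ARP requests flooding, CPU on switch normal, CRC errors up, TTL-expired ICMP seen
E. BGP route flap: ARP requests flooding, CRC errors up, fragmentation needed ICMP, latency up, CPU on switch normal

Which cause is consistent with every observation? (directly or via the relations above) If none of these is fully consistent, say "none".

C

Checking each candidate against the observations:
(A) spanning-tree reconvergence — latency up NO; CPU on switch high NO; TTL-expired ICMP seen NO; CRC errors up yes; packet loss NO
(B) multicast storm — does not account for latency up
(C) duplex mismatch — accounts for every observation (TTL-expired ICMP seen through broadcast traffic up → packet loss → TTL-expired ICMP seen)
(D) MTU black hole — latency up yes; CPU on switch high NO; TTL-expired ICMP seen yes; CRC errors up yes; packet loss NO
(E) BGP route flap — latency up yes; CPU on switch high NO; TTL-expired ICMP seen NO; CRC errors up yes; packet loss NO
(C) is the only candidate with no mismatches.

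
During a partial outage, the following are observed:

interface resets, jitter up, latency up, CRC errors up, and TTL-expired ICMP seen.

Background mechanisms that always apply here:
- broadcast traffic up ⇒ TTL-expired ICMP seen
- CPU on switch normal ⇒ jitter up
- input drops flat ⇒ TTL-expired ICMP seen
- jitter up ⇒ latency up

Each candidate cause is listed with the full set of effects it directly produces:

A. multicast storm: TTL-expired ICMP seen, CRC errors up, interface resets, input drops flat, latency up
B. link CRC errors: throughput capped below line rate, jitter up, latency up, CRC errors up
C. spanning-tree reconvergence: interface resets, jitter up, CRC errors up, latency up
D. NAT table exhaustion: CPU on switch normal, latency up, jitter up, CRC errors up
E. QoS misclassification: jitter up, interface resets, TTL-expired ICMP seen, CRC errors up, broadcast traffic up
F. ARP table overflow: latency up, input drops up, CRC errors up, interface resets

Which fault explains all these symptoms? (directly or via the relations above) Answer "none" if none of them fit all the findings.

For each candidate, compare predicted effects to what was observed:
(A) multicast storm — does not account for jitter up
(B) link CRC errors — does not account for interface resets, TTL-expired ICMP seen
(C) spanning-tree reconvergence — interface resets +; jitter up +; latency up +; CRC errors up +; TTL-expired ICMP seen -
(D) NAT table exhaustion — interface resets -; jitter up +; latency up +; CRC errors up +; TTL-expired ICMP seen -
(E) QoS misclassification — accounts for every observation (latency up through jitter up → latency up)
(F) ARP table overflow — interface resets +; jitter up -; latency up +; CRC errors up +; TTL-expired ICMP seen -
(E) alone accounts for all the evidence.

E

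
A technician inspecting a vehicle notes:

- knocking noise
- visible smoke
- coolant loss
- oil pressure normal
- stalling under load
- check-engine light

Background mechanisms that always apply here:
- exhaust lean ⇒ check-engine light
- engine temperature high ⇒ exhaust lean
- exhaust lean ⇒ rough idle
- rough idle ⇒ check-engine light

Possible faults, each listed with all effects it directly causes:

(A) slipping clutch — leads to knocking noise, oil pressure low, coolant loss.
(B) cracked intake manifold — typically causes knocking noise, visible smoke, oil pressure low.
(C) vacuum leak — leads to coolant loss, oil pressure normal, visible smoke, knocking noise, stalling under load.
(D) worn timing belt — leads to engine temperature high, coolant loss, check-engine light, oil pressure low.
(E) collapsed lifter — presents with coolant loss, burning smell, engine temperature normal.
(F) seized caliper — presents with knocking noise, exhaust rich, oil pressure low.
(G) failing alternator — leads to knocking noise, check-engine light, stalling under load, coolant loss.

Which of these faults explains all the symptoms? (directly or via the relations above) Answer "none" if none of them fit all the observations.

Per-candidate check:
(A) slipping clutch — knocking noise match; visible smoke miss; coolant loss match; oil pressure normal miss; stalling under load miss; check-engine light miss
(B) cracked intake manifold — fails on coolant loss, oil pressure normal, stalling under load, check-engine light (predicts oil pressure low, not oil pressure normal)
(C) vacuum leak — knocking noise match; visible smoke match; coolant loss match; oil pressure normal match; stalling under load match; check-engine light miss
(D) worn timing belt — knocking noise miss; visible smoke miss; coolant loss match; oil pressure normal miss; stalling under load miss; check-engine light match
(E) collapsed lifter — does not account for knocking noise, visible smoke, oil pressure normal, stalling under load, check-engine light
(F) seized caliper — knocking noise match; visible smoke miss; coolant loss miss; oil pressure normal miss; stalling under load miss; check-engine light miss
(G) failing alternator — knocking noise match; visible smoke miss; coolant loss match; oil pressure normal miss; stalling under load match; check-engine light match
None of the listed candidates fits everything.

none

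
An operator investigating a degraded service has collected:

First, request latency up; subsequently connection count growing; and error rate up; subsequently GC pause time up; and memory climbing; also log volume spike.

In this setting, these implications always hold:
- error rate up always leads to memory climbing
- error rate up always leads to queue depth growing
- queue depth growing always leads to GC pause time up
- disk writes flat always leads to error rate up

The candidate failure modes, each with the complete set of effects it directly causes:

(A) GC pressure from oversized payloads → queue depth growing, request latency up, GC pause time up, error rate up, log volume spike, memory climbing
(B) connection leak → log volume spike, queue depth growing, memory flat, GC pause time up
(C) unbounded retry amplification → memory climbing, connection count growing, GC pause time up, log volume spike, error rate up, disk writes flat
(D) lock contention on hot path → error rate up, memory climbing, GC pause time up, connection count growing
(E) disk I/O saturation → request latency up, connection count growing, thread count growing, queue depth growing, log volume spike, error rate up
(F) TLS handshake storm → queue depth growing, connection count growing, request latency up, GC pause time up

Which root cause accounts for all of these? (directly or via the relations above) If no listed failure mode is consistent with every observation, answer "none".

For each candidate, compare predicted effects to what was observed:
(A) GC pressure from oversized payloads — request latency up ✓; connection count growing ✗; error rate up ✓; GC pause time up ✓; memory climbing ✓; log volume spike ✓
(B) connection leak — fails on request latency up, connection count growing, error rate up, memory climbing (predicts memory flat, not memory climbing)
(C) unbounded retry amplification — request latency up ✗; connection count growing ✓; error rate up ✓; GC pause time up ✓; memory climbing ✓; log volume spike ✓
(D) lock contention on hot path — request latency up ✗; connection count growing ✓; error rate up ✓; GC pause time up ✓; memory climbing ✓; log volume spike ✗
(E) disk I/O saturation — request latency up ✓; connection count growing ✓; error rate up ✓; GC pause time up ✓ (via queue depth growing → GC pause time up); memory climbing ✓ (via error rate up → memory climbing); log volume spike ✓
(F) TLS handshake storm — does not account for error rate up, memory climbing, log volume spike
(E) alone accounts for all the evidence.

E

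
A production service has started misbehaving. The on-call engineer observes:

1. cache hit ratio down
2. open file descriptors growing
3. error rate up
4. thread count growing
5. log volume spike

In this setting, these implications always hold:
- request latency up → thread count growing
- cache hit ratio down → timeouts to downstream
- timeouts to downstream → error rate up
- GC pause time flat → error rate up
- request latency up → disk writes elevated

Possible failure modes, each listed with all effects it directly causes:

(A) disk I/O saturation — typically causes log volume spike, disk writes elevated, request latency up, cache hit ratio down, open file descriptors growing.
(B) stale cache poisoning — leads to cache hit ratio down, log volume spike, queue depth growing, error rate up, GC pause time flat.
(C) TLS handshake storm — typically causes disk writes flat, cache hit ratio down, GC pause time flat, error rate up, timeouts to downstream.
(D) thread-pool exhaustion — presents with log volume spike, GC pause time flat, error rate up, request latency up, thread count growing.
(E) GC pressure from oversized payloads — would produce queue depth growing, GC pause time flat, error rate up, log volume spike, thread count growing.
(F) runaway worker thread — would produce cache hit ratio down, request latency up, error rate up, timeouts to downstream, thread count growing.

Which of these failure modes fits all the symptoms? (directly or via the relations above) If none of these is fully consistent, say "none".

A

Testing each hypothesis:
(A) disk I/O saturation — accounts for every observation (error rate up via cache hit ratio down → timeouts to downstream → error rate up)
(B) stale cache poisoning — does not account for open file descriptors growing, thread count growing
(C) TLS handshake storm — cache hit ratio down ✓; open file descriptors growing ✗; error rate up ✓; thread count growing ✗; log volume spike ✗
(D) thread-pool exhaustion — cache hit ratio down ✗; open file descriptors growing ✗; error rate up ✓; thread count growing ✓; log volume spike ✓
(E) GC pressure from oversized payloads — cache hit ratio down ✗; open file descriptors growing ✗; error rate up ✓; thread count growing ✓; log volume spike ✓
(F) runaway worker thread — cache hit ratio down ✓; open file descriptors growing ✗; error rate up ✓; thread count growing ✓; log volume spike ✗
Only (A) is consistent with every observation.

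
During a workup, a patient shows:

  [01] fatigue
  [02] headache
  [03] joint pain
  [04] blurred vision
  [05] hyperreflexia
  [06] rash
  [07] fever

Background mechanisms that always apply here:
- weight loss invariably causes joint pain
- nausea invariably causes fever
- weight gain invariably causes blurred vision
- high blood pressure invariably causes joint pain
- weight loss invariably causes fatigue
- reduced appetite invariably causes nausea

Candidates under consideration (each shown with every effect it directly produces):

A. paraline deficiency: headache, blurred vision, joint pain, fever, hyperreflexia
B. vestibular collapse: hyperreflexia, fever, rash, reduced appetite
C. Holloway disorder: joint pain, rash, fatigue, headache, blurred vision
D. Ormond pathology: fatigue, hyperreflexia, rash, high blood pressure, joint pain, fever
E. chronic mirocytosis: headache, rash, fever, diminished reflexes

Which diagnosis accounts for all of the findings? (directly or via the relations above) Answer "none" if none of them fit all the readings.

none

Testing each hypothesis:
(A) paraline deficiency — does not account for fatigue, rash
(B) vestibular collapse — does not account for fatigue, headache, joint pain, blurred vision
(C) Holloway disorder — fatigue match; headache match; joint pain match; blurred vision match; hyperreflexia miss; rash match; fever miss
(D) Ormond pathology — fatigue match; headache miss; joint pain match; blurred vision miss; hyperreflexia match; rash match; fever match
(E) chronic mirocytosis — fatigue miss; headache match; joint pain miss; blurred vision miss; hyperreflexia miss; rash match; fever match
Every candidate fails on at least one observation.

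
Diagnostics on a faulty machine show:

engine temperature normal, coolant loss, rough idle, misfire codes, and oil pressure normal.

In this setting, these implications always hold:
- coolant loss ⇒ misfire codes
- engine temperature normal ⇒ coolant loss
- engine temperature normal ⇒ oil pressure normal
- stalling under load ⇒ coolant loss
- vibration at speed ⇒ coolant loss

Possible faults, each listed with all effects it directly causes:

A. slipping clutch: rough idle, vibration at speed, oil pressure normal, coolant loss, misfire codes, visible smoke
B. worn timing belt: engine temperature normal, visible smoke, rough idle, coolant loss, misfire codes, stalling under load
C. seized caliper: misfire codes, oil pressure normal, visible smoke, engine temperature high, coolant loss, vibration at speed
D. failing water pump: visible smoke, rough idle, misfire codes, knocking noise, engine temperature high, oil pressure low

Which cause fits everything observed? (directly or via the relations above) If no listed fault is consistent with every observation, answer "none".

Testing each hypothesis:
(A) slipping clutch — engine temperature normal miss; coolant loss match; rough idle match; misfire codes match; oil pressure normal match
(B) worn timing belt — accounts for every observation (oil pressure normal via engine temperature normal → oil pressure normal)
(C) seized caliper — engine temperature normal miss; coolant loss match; rough idle miss; misfire codes match; oil pressure normal match
(D) failing water pump — engine temperature normal miss; coolant loss miss; rough idle match; misfire codes match; oil pressure normal miss
Only (B) is consistent with every observation.

B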